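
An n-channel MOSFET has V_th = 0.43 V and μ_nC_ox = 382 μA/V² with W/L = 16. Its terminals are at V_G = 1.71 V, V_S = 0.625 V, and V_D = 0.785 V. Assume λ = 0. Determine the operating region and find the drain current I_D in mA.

V_GS = V_G − V_S = 1.71 − 0.625 = 1.08 V; V_DS = V_D − V_S = 0.785 − 0.625 = 0.16 V.
k_n = μ_nC_ox · (W/L) = 6.112 mA/V².
V_ov = V_GS − V_th = 1.08 − 0.43 = 0.655 V.
Since V_DS = 0.16 V < V_ov = 0.655 V, the device is in the triode region.
I_D = k_n [V_ov · V_DS − ½ V_DS²] = 6.112 × [0.655 × 0.16 − 0.5 × 0.16²] = 0.562 mA.

Triode; I_D = 0.562 mA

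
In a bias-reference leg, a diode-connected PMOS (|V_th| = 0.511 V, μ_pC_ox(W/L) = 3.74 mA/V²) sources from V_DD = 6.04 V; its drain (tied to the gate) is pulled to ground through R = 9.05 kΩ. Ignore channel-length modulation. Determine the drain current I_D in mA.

With gate tied to drain, V_SG = V_SD ≥ V_SG − |V_th|, so the device is in saturation.
KCL at the drain: ½ k_p (V_SG − |V_th|)² = (V_DD − V_SG)/R.
Let x = V_SG − 0.511. Then 16.9 x² + x − 5.529 = 0, giving x = 0.543 V (positive root), so V_SG = 1.05 V.
I_D = (V_DD − V_SG)/R = (6.04 − 1.05) / 9.05 = 0.551 mA.

I_D = 0.551 mA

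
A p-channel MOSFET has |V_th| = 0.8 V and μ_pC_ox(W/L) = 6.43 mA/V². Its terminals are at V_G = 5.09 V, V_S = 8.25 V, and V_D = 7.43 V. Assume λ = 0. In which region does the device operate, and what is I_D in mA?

V_SG = V_S − V_G = 8.25 − 5.09 = 3.16 V; V_SD = V_S − V_D = 8.25 − 7.43 = 0.82 V.
V_ov = V_SG − |V_th| = 3.16 − 0.8 = 2.36 V.
Since V_SD = 0.82 V < V_ov = 2.36 V, the device is in the triode region.
I_D = k_p [V_ov · V_SD − ½ V_SD²] = 6.43 × [2.36 × 0.82 − 0.5 × 0.82²] = 10.3 mA.

Triode; I_D = 10.3 mA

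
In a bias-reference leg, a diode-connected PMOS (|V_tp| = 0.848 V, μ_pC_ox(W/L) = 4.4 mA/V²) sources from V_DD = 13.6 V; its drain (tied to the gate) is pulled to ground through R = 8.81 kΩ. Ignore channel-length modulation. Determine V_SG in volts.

With gate tied to drain, V_SG = V_SD ≥ V_SG − |V_tp|, so the device is in saturation.
KCL at the drain: ½ k_p (V_SG − |V_tp|)² = (V_DD − V_SG)/R.
Let x = V_SG − 0.848. Then 19.4 x² + x − 12.75 = 0, giving x = 0.786 V (positive root), so V_SG = 1.63 V.
I_D = (V_DD − V_SG)/R = (13.6 − 1.63) / 8.81 = 1.36 mA.

V_SG = 1.63 V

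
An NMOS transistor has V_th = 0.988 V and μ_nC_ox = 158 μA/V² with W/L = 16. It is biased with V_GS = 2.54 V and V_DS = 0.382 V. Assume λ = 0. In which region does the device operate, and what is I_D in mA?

k_n = μ_nC_ox · (W/L) = 2.528 mA/V².
V_ov = V_GS − V_th = 2.54 − 0.988 = 1.55 V.
Since V_DS = 0.382 V < V_ov = 1.55 V, the device is in the triode region.
I_D = k_n [V_ov · V_DS − ½ V_DS²] = 2.528 × [1.55 × 0.382 − 0.5 × 0.382²] = 1.31 mA.

Triode; I_D = 1.31 mA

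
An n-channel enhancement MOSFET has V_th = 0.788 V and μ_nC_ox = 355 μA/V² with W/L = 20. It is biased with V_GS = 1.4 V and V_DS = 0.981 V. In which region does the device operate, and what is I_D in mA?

Saturation; I_D = 1.33 mA

k_n = μ_nC_ox · (W/L) = 7.1 mA/V².
V_ov = V_GS − V_th = 1.4 − 0.788 = 0.612 V.
Since V_DS = 0.981 V ≥ V_ov = 0.612 V, the device is in saturation.
I_D = ½ k_n V_ov² = 0.5 × 7.1 × 0.612² = 1.33 mA.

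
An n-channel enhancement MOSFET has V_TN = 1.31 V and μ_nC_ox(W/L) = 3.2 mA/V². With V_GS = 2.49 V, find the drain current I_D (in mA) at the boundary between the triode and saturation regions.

I_D = 2.23 mA

At the boundary V_DS = V_ov = V_GS − V_TN = 2.49 − 1.31 = 1.18 V.
I_D = ½ k_n V_ov² = 0.5 × 3.2 × 1.18² = 2.23 mA.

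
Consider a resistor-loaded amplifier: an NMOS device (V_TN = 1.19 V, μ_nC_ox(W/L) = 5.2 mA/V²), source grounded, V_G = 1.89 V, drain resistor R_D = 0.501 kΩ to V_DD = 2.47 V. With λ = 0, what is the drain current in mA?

V_GS = V_G = 1.89 V, so V_ov = 1.89 − 1.19 = 0.7 V.
Assume saturation: I_D = ½ k_n V_ov² = 0.5 × 5.2 × 0.7² = 1.27 mA, giving V_DS = V_DD − I_D R_D = 2.47 − 1.27 × 0.501 = 1.83 V.
V_DS = 1.83 V ≥ V_ov = 0.7 V, confirming saturation.

I_D = 1.27 mA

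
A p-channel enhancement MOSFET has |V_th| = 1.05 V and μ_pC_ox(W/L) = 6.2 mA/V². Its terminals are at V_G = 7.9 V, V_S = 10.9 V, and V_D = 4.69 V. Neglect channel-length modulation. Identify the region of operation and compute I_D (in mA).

Saturation; I_D = 11.8 mA

V_SG = V_S − V_G = 10.9 − 7.9 = 3 V; V_SD = V_S − V_D = 10.9 − 4.69 = 6.21 V.
V_ov = V_SG − |V_th| = 3 − 1.05 = 1.95 V.
Since V_SD = 6.21 V ≥ V_ov = 1.95 V, the device is in saturation.
I_D = ½ k_p V_ov² = 0.5 × 6.2 × 1.95² = 11.8 mA.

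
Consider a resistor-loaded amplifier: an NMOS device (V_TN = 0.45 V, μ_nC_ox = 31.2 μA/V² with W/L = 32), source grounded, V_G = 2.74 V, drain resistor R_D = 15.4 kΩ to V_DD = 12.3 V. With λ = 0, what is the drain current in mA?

I_D = 0.775 mA

V_GS = V_G = 2.74 V, so V_ov = 2.74 − 0.45 = 2.29 V.
k_n = μ_nC_ox · (W/L) = 0.9984 mA/V².
Assume saturation: I_D = ½ k_n V_ov² = 0.5 × 0.9984 × 2.29² = 2.62 mA, giving V_DS = V_DD − I_D R_D = 12.3 − 2.62 × 15.4 = -28 V.
But -28 V < V_ov = 2.29 V, so the device is actually in triode.
In triode I_D = k_n[V_ov V_DS − ½ V_DS²] and I_D = (V_DD − V_DS)/R_D. Equating: 7.69 V_DS² − 36.21 V_DS + 12.3 = 0, giving V_DS = 0.369 V (the root below V_ov).
I_D = (12.3 − 0.369) / 15.4 = 0.775 mA.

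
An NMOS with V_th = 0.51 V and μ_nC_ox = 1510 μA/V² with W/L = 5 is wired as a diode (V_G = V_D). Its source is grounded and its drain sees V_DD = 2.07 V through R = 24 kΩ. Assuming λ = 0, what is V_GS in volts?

V_GS = 0.636 V

With gate tied to drain, V_GS = V_DS ≥ V_GS − V_th, so the device is in saturation.
k_n = μ_nC_ox · (W/L) = 7.55 mA/V².
KCL at the drain: ½ k_n (V_GS − V_th)² = (V_DD − V_GS)/R.
Let x = V_GS − 0.51. Then 90.6 x² + x − 1.56 = 0, giving x = 0.126 V (positive root), so V_GS = 0.636 V.
I_D = (V_DD − V_GS)/R = (2.07 − 0.636) / 24 = 0.0598 mA.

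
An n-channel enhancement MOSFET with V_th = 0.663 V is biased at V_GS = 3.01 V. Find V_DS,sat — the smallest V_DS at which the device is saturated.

V_DS,sat = 2.35 V

The boundary between triode and saturation is V_DS = V_GS − V_th = V_ov.
V_ov = 3.01 − 0.663 = 2.35 V.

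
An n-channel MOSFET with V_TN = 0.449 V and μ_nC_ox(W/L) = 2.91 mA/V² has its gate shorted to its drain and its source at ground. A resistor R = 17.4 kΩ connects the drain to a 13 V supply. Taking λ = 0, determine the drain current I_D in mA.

I_D = 0.682 mA

With gate tied to drain, V_GS = V_DS ≥ V_GS − V_TN, so the device is in saturation.
KCL at the drain: ½ k_n (V_GS − V_TN)² = (V_DD − V_GS)/R.
Let x = V_GS − 0.449. Then 25.3 x² + x − 12.55 = 0, giving x = 0.685 V (positive root), so V_GS = 1.13 V.
I_D = (V_DD − V_GS)/R = (13 − 1.13) / 17.4 = 0.682 mA.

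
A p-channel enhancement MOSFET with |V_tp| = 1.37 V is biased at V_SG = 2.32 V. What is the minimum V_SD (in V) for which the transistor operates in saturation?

The boundary between triode and saturation is V_SD = V_SG − |V_tp| = V_ov.
V_ov = 2.32 − 1.37 = 0.95 V.

V_SD,sat = 0.950 V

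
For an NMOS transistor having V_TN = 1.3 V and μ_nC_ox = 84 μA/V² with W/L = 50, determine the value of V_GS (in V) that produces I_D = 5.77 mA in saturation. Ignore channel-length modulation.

k_n = μ_nC_ox · (W/L) = 4.2 mA/V².
In saturation I_D = ½ k_n (V_GS − V_TN)², so V_GS − V_TN = √(2 I_D / k_n) = √(2 × 5.77 / 4.2) = 1.66 V.
V_GS = 1.3 + 1.66 = 2.96 V.

V_GS = 2.96 V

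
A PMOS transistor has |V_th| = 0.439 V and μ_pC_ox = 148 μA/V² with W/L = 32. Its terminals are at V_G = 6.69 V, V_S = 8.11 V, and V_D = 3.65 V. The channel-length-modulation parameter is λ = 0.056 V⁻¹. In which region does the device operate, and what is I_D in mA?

V_SG = V_S − V_G = 8.11 − 6.69 = 1.42 V; V_SD = V_S − V_D = 8.11 − 3.65 = 4.46 V.
k_p = μ_pC_ox · (W/L) = 4.736 mA/V².
V_ov = V_SG − |V_th| = 1.42 − 0.439 = 0.981 V.
Since V_SD = 4.46 V ≥ V_ov = 0.981 V, the device is in saturation.
I_D = ½ k_p V_ov² (1 + λ V_SD) = 0.5 × 4.736 × 0.981² × (1 + 0.056 × 4.46) = 2.85 mA.

Saturation; I_D = 2.85 mA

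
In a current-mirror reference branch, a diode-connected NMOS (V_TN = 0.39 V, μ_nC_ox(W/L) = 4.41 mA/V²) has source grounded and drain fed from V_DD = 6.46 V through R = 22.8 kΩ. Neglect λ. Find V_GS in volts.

With gate tied to drain, V_GS = V_DS ≥ V_GS − V_TN, so the device is in saturation.
KCL at the drain: ½ k_n (V_GS − V_TN)² = (V_DD − V_GS)/R.
Let x = V_GS − 0.39. Then 50.3 x² + x − 6.07 = 0, giving x = 0.338 V (positive root), so V_GS = 0.728 V.
I_D = (V_DD − V_GS)/R = (6.46 − 0.728) / 22.8 = 0.251 mA.

V_GS = 0.728 V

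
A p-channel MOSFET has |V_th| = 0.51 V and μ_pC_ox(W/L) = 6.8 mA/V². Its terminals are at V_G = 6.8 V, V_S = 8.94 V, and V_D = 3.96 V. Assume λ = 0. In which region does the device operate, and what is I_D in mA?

V_SG = V_S − V_G = 8.94 − 6.8 = 2.14 V; V_SD = V_S − V_D = 8.94 − 3.96 = 4.98 V.
V_ov = V_SG − |V_th| = 2.14 − 0.51 = 1.63 V.
Since V_SD = 4.98 V ≥ V_ov = 1.63 V, the device is in saturation.
I_D = ½ k_p V_ov² = 0.5 × 6.8 × 1.63² = 9.03 mA.

Saturation; I_D = 9.03 mA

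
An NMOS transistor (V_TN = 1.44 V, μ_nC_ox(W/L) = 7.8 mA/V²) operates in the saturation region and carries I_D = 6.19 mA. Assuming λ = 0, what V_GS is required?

In saturation I_D = ½ k_n (V_GS − V_TN)², so V_GS − V_TN = √(2 I_D / k_n) = √(2 × 6.19 / 7.8) = 1.26 V.
V_GS = 1.44 + 1.26 = 2.7 V.

V_GS = 2.70 V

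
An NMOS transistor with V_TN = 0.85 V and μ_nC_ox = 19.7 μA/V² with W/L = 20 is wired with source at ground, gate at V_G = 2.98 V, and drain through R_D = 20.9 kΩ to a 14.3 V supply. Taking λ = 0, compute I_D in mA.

V_GS = V_G = 2.98 V, so V_ov = 2.98 − 0.85 = 2.13 V.
k_n = μ_nC_ox · (W/L) = 0.394 mA/V².
Assume saturation: I_D = ½ k_n V_ov² = 0.5 × 0.394 × 2.13² = 0.894 mA, giving V_DS = V_DD − I_D R_D = 14.3 − 0.894 × 20.9 = -4.38 V.
But -4.38 V < V_ov = 2.13 V, so the device is actually in triode.
In triode I_D = k_n[V_ov V_DS − ½ V_DS²] and I_D = (V_DD − V_DS)/R_D. Equating: 4.12 V_DS² − 18.54 V_DS + 14.3 = 0, giving V_DS = 0.988 V (the root below V_ov).
I_D = (14.3 − 0.988) / 20.9 = 0.637 mA.

I_D = 0.637 mA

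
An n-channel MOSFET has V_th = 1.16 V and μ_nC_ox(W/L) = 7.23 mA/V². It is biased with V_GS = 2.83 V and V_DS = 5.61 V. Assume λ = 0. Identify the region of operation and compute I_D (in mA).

Saturation; I_D = 10.1 mA

V_ov = V_GS − V_th = 2.83 − 1.16 = 1.67 V.
Since V_DS = 5.61 V ≥ V_ov = 1.67 V, the device is in saturation.
I_D = ½ k_n V_ov² = 0.5 × 7.23 × 1.67² = 10.1 mA.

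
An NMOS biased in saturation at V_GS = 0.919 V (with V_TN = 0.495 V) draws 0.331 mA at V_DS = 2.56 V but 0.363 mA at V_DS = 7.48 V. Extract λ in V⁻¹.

With V_GS fixed, I_D ∝ (1 + λ V_DS) in saturation, so I_D2/I_D1 = (1 + λ V_DS2)/(1 + λ V_DS1).
0.363/0.331 = 1.097 = (1 + 7.48 λ)/(1 + 2.56 λ).
Solving: λ (I_D1 V_DS2 − I_D2 V_DS1) = I_D2 − I_D1, so λ = (0.363 − 0.331) / (0.331 × 7.48 − 0.363 × 2.56) = 0.032 / 1.55 = 0.0207 V⁻¹.

λ = 0.0207 V⁻¹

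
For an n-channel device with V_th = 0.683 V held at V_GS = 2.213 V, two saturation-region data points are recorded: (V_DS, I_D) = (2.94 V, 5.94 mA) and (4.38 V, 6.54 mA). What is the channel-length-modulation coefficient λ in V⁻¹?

λ = 0.0884 V⁻¹

With V_GS fixed, I_D ∝ (1 + λ V_DS) in saturation, so I_D2/I_D1 = (1 + λ V_DS2)/(1 + λ V_DS1).
6.54/5.94 = 1.101 = (1 + 4.38 λ)/(1 + 2.94 λ).
Solving: λ (I_D1 V_DS2 − I_D2 V_DS1) = I_D2 − I_D1, so λ = (6.54 − 5.94) / (5.94 × 4.38 − 6.54 × 2.94) = 0.6 / 6.79 = 0.0884 V⁻¹.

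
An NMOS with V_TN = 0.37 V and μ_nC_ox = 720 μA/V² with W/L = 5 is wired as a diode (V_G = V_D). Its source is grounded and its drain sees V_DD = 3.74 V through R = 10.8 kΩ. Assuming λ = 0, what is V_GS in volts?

With gate tied to drain, V_GS = V_DS ≥ V_GS − V_TN, so the device is in saturation.
k_n = μ_nC_ox · (W/L) = 3.6 mA/V².
KCL at the drain: ½ k_n (V_GS − V_TN)² = (V_DD − V_GS)/R.
Let x = V_GS − 0.37. Then 19.4 x² + x − 3.37 = 0, giving x = 0.391 V (positive root), so V_GS = 0.761 V.
I_D = (V_DD − V_GS)/R = (3.74 − 0.761) / 10.8 = 0.276 mA.

V_GS = 0.761 V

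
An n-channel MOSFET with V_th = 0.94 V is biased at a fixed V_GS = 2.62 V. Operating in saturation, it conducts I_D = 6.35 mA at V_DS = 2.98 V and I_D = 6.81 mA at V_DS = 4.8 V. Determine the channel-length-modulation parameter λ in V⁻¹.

With V_GS fixed, I_D ∝ (1 + λ V_DS) in saturation, so I_D2/I_D1 = (1 + λ V_DS2)/(1 + λ V_DS1).
6.81/6.35 = 1.072 = (1 + 4.8 λ)/(1 + 2.98 λ).
Solving: λ (I_D1 V_DS2 − I_D2 V_DS1) = I_D2 − I_D1, so λ = (6.81 − 6.35) / (6.35 × 4.8 − 6.81 × 2.98) = 0.46 / 10.2 = 0.0452 V⁻¹.

λ = 0.0452 V⁻¹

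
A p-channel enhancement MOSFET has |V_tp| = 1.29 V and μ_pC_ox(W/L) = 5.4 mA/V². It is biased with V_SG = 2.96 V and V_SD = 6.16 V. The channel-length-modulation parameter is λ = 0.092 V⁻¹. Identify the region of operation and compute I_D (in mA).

Saturation; I_D = 11.8 mA

V_ov = V_SG − |V_tp| = 2.96 − 1.29 = 1.67 V.
Since V_SD = 6.16 V ≥ V_ov = 1.67 V, the device is in saturation.
I_D = ½ k_p V_ov² (1 + λ V_SD) = 0.5 × 5.4 × 1.67² × (1 + 0.092 × 6.16) = 11.8 mA.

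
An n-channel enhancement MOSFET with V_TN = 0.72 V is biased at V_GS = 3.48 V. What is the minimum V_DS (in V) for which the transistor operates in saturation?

The boundary between triode and saturation is V_DS = V_GS − V_TN = V_ov.
V_ov = 3.48 − 0.72 = 2.76 V.

V_DS,sat = 2.76 V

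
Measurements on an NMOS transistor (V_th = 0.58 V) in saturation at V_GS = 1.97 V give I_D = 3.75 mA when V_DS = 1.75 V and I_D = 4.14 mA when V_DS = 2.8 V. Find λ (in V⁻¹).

λ = 0.120 V⁻¹

With V_GS fixed, I_D ∝ (1 + λ V_DS) in saturation, so I_D2/I_D1 = (1 + λ V_DS2)/(1 + λ V_DS1).
4.14/3.75 = 1.104 = (1 + 2.8 λ)/(1 + 1.75 λ).
Solving: λ (I_D1 V_DS2 − I_D2 V_DS1) = I_D2 − I_D1, so λ = (4.14 − 3.75) / (3.75 × 2.8 − 4.14 × 1.75) = 0.39 / 3.26 = 0.12 V⁻¹.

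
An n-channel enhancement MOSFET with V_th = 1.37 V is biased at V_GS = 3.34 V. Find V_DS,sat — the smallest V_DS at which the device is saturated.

V_DS,sat = 1.97 V

The boundary between triode and saturation is V_DS = V_GS − V_th = V_ov.
V_ov = 3.34 − 1.37 = 1.97 V.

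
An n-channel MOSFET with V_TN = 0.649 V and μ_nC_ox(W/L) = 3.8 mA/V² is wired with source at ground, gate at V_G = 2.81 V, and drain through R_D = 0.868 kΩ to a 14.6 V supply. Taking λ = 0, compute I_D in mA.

I_D = 8.87 mA

V_GS = V_G = 2.81 V, so V_ov = 2.81 − 0.649 = 2.16 V.
Assume saturation: I_D = ½ k_n V_ov² = 0.5 × 3.8 × 2.16² = 8.87 mA, giving V_DS = V_DD − I_D R_D = 14.6 − 8.87 × 0.868 = 6.9 V.
V_DS = 6.9 V ≥ V_ov = 2.16 V, confirming saturation.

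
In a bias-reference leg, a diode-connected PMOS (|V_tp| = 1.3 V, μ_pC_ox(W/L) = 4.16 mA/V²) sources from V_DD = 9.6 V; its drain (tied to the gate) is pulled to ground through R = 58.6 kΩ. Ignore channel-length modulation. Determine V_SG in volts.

With gate tied to drain, V_SG = V_SD ≥ V_SG − |V_tp|, so the device is in saturation.
KCL at the drain: ½ k_p (V_SG − |V_tp|)² = (V_DD − V_SG)/R.
Let x = V_SG − 1.3. Then 122 x² + x − 8.3 = 0, giving x = 0.257 V (positive root), so V_SG = 1.56 V.
I_D = (V_DD − V_SG)/R = (9.6 − 1.56) / 58.6 = 0.137 mA.

V_SG = 1.56 V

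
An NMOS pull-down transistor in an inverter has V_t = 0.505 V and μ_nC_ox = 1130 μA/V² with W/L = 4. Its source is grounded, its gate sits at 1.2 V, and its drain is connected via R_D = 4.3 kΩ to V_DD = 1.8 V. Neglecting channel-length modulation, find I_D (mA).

V_GS = V_G = 1.2 V, so V_ov = 1.2 − 0.505 = 0.695 V.
k_n = μ_nC_ox · (W/L) = 4.52 mA/V².
Assume saturation: I_D = ½ k_n V_ov² = 0.5 × 4.52 × 0.695² = 1.09 mA, giving V_DS = V_DD − I_D R_D = 1.8 − 1.09 × 4.3 = -2.89 V.
But -2.89 V < V_ov = 0.695 V, so the device is actually in triode.
In triode I_D = k_n[V_ov V_DS − ½ V_DS²] and I_D = (V_DD − V_DS)/R_D. Equating: 9.72 V_DS² − 14.51 V_DS + 1.8 = 0, giving V_DS = 0.137 V (the root below V_ov).
I_D = (1.8 − 0.137) / 4.3 = 0.387 mA.

I_D = 0.387 mA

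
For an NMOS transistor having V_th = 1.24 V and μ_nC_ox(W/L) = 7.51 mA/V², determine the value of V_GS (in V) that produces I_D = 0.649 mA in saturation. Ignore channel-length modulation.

V_GS = 1.66 V

In saturation I_D = ½ k_n (V_GS − V_th)², so V_GS − V_th = √(2 I_D / k_n) = √(2 × 0.649 / 7.51) = 0.416 V.
V_GS = 1.24 + 0.416 = 1.66 V.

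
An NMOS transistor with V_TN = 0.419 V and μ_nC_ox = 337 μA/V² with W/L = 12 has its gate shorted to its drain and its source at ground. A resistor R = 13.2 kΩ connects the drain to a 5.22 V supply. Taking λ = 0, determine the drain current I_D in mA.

I_D = 0.333 mA

With gate tied to drain, V_GS = V_DS ≥ V_GS − V_TN, so the device is in saturation.
k_n = μ_nC_ox · (W/L) = 4.044 mA/V².
KCL at the drain: ½ k_n (V_GS − V_TN)² = (V_DD − V_GS)/R.
Let x = V_GS − 0.419. Then 26.7 x² + x − 4.801 = 0, giving x = 0.406 V (positive root), so V_GS = 0.825 V.
I_D = (V_DD − V_GS)/R = (5.22 − 0.825) / 13.2 = 0.333 mA.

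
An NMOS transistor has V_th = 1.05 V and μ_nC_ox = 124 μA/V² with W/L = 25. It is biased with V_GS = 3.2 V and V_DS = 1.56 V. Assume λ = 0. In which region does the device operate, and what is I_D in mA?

Triode; I_D = 6.63 mA

k_n = μ_nC_ox · (W/L) = 3.1 mA/V².
V_ov = V_GS − V_th = 3.2 − 1.05 = 2.15 V.
Since V_DS = 1.56 V < V_ov = 2.15 V, the device is in the triode region.
I_D = k_n [V_ov · V_DS − ½ V_DS²] = 3.1 × [2.15 × 1.56 − 0.5 × 1.56²] = 6.63 mA.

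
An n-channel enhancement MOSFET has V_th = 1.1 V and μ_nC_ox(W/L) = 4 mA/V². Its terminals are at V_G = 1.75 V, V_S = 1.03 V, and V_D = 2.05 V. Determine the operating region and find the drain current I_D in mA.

Cutoff; I_D = 0 mA

V_GS = V_G − V_S = 1.75 − 1.03 = 0.72 V; V_DS = V_D − V_S = 2.05 − 1.03 = 1.02 V.
V_GS = 0.72 V < V_th = 1.1 V, so the transistor is in cutoff.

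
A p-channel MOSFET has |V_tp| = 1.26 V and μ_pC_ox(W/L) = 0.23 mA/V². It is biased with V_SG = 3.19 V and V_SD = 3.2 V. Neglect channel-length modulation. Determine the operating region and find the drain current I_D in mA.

Saturation; I_D = 0.428 mA

V_ov = V_SG − |V_tp| = 3.19 − 1.26 = 1.93 V.
Since V_SD = 3.2 V ≥ V_ov = 1.93 V, the device is in saturation.
I_D = ½ k_p V_ov² = 0.5 × 0.23 × 1.93² = 0.428 mA.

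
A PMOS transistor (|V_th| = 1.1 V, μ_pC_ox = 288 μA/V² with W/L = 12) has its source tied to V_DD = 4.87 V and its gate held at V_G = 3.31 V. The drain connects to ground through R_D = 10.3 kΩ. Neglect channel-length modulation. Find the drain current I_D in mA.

V_SG = V_DD − V_G = 4.87 − 3.31 = 1.56 V, so V_ov = 1.56 − 1.1 = 0.46 V.
k_p = μ_pC_ox · (W/L) = 3.456 mA/V².
Assume saturation: I_D = ½ k_p V_ov² = 0.5 × 3.456 × 0.46² = 0.366 mA, giving V_SD = V_DD − I_D R_D = 4.87 − 0.366 × 10.3 = 1.1 V.
V_SD = 1.1 V ≥ V_ov = 0.46 V, confirming saturation.

I_D = 0.366 mA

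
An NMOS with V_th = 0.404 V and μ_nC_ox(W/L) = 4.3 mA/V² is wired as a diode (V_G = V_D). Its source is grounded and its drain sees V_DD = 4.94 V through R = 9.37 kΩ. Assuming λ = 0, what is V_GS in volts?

V_GS = 0.854 V

With gate tied to drain, V_GS = V_DS ≥ V_GS − V_th, so the device is in saturation.
KCL at the drain: ½ k_n (V_GS − V_th)² = (V_DD − V_GS)/R.
Let x = V_GS − 0.404. Then 20.1 x² + x − 4.536 = 0, giving x = 0.45 V (positive root), so V_GS = 0.854 V.
I_D = (V_DD − V_GS)/R = (4.94 − 0.854) / 9.37 = 0.436 mA.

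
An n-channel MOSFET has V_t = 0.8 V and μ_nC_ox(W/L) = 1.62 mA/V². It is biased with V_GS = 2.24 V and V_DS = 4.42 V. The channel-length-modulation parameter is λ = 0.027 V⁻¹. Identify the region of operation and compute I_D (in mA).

V_ov = V_GS − V_t = 2.24 − 0.8 = 1.44 V.
Since V_DS = 4.42 V ≥ V_ov = 1.44 V, the device is in saturation.
I_D = ½ k_n V_ov² (1 + λ V_DS) = 0.5 × 1.62 × 1.44² × (1 + 0.027 × 4.42) = 1.88 mA.

Saturation; I_D = 1.88 mA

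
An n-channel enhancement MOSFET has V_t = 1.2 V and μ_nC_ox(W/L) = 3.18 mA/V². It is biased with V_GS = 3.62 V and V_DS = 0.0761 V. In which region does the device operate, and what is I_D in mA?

Triode; I_D = 0.576 mA

V_ov = V_GS − V_t = 3.62 − 1.2 = 2.42 V.
Since V_DS = 0.0761 V < V_ov = 2.42 V, the device is in the triode region.
I_D = k_n [V_ov · V_DS − ½ V_DS²] = 3.18 × [2.42 × 0.0761 − 0.5 × 0.0761²] = 0.576 mA.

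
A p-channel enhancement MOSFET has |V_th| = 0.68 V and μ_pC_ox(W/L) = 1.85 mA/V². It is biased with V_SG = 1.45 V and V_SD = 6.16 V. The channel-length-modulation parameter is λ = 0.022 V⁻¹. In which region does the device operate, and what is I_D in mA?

V_ov = V_SG − |V_th| = 1.45 − 0.68 = 0.77 V.
Since V_SD = 6.16 V ≥ V_ov = 0.77 V, the device is in saturation.
I_D = ½ k_p V_ov² (1 + λ V_SD) = 0.5 × 1.85 × 0.77² × (1 + 0.022 × 6.16) = 0.623 mA.

Saturation; I_D = 0.623 mA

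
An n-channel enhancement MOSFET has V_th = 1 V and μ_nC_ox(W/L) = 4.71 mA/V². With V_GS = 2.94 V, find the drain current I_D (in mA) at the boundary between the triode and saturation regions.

I_D = 8.86 mA

At the boundary V_DS = V_ov = V_GS − V_th = 2.94 − 1 = 1.94 V.
I_D = ½ k_n V_ov² = 0.5 × 4.71 × 1.94² = 8.86 mA.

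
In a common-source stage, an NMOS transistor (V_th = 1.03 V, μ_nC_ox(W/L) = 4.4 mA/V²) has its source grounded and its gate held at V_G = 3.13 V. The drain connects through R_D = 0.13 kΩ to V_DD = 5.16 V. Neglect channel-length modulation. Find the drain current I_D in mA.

I_D = 9.70 mA

V_GS = V_G = 3.13 V, so V_ov = 3.13 − 1.03 = 2.1 V.
Assume saturation: I_D = ½ k_n V_ov² = 0.5 × 4.4 × 2.1² = 9.7 mA, giving V_DS = V_DD − I_D R_D = 5.16 − 9.7 × 0.13 = 3.9 V.
V_DS = 3.9 V ≥ V_ov = 2.1 V, confirming saturation.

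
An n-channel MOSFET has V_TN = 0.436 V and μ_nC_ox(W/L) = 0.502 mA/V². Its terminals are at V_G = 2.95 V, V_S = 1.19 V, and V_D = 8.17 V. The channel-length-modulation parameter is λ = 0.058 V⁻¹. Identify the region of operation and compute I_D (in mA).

V_GS = V_G − V_S = 2.95 − 1.19 = 1.76 V; V_DS = V_D − V_S = 8.17 − 1.19 = 6.98 V.
V_ov = V_GS − V_TN = 1.76 − 0.436 = 1.32 V.
Since V_DS = 6.98 V ≥ V_ov = 1.32 V, the device is in saturation.
I_D = ½ k_n V_ov² (1 + λ V_DS) = 0.5 × 0.502 × 1.32² × (1 + 0.058 × 6.98) = 0.618 mA.

Saturation; I_D = 0.618 mA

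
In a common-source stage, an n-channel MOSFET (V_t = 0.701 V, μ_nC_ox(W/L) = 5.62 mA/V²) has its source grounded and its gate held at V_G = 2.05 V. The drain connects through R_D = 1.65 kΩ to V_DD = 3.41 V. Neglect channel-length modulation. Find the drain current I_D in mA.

I_D = 1.90 mA

V_GS = V_G = 2.05 V, so V_ov = 2.05 − 0.701 = 1.35 V.
Assume saturation: I_D = ½ k_n V_ov² = 0.5 × 5.62 × 1.35² = 5.11 mA, giving V_DS = V_DD − I_D R_D = 3.41 − 5.11 × 1.65 = -5.03 V.
But -5.03 V < V_ov = 1.35 V, so the device is actually in triode.
In triode I_D = k_n[V_ov V_DS − ½ V_DS²] and I_D = (V_DD − V_DS)/R_D. Equating: 4.64 V_DS² − 13.51 V_DS + 3.41 = 0, giving V_DS = 0.279 V (the root below V_ov).
I_D = (3.41 − 0.279) / 1.65 = 1.9 mA.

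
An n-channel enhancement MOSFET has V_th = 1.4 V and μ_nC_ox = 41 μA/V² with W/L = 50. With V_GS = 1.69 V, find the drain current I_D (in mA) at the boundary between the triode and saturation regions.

I_D = 0.0862 mA

At the boundary V_DS = V_ov = V_GS − V_th = 1.69 − 1.4 = 0.29 V.
k_n = μ_nC_ox · (W/L) = 2.05 mA/V².
I_D = ½ k_n V_ov² = 0.5 × 2.05 × 0.29² = 0.0862 mA.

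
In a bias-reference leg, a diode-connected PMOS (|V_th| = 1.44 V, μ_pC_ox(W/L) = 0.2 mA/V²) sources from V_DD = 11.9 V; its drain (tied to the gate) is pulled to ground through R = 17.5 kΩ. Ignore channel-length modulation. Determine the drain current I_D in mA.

With gate tied to drain, V_SG = V_SD ≥ V_SG − |V_th|, so the device is in saturation.
KCL at the drain: ½ k_p (V_SG − |V_th|)² = (V_DD − V_SG)/R.
Let x = V_SG − 1.44. Then 1.75 x² + x − 10.46 = 0, giving x = 2.18 V (positive root), so V_SG = 3.62 V.
I_D = (V_DD − V_SG)/R = (11.9 − 3.62) / 17.5 = 0.473 mA.

I_D = 0.473 mA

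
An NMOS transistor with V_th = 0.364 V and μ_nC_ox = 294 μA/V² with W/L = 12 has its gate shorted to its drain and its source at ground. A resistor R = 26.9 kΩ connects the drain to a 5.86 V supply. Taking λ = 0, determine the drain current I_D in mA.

I_D = 0.192 mA

With gate tied to drain, V_GS = V_DS ≥ V_GS − V_th, so the device is in saturation.
k_n = μ_nC_ox · (W/L) = 3.528 mA/V².
KCL at the drain: ½ k_n (V_GS − V_th)² = (V_DD − V_GS)/R.
Let x = V_GS − 0.364. Then 47.5 x² + x − 5.496 = 0, giving x = 0.33 V (positive root), so V_GS = 0.694 V.
I_D = (V_DD − V_GS)/R = (5.86 − 0.694) / 26.9 = 0.192 mA.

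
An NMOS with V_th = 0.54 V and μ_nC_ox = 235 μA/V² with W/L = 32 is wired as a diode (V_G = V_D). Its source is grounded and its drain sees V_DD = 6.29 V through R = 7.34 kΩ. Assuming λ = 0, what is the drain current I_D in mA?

With gate tied to drain, V_GS = V_DS ≥ V_GS − V_th, so the device is in saturation.
k_n = μ_nC_ox · (W/L) = 7.52 mA/V².
KCL at the drain: ½ k_n (V_GS − V_th)² = (V_DD − V_GS)/R.
Let x = V_GS − 0.54. Then 27.6 x² + x − 5.75 = 0, giving x = 0.439 V (positive root), so V_GS = 0.979 V.
I_D = (V_DD − V_GS)/R = (6.29 − 0.979) / 7.34 = 0.724 mA.

I_D = 0.724 mA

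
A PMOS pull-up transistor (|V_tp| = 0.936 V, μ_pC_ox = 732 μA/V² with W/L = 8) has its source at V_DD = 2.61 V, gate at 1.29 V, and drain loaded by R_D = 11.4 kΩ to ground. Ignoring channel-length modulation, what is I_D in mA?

V_SG = V_DD − V_G = 2.61 − 1.29 = 1.32 V, so V_ov = 1.32 − 0.936 = 0.384 V.
k_p = μ_pC_ox · (W/L) = 5.856 mA/V².
Assume saturation: I_D = ½ k_p V_ov² = 0.5 × 5.856 × 0.384² = 0.432 mA, giving V_SD = V_DD − I_D R_D = 2.61 − 0.432 × 11.4 = -2.31 V.
But -2.31 V < V_ov = 0.384 V, so the device is actually in triode.
In triode I_D = k_p[V_ov V_SD − ½ V_SD²] and I_D = (V_DD − V_SD)/R_D. Equating: 33.4 V_SD² − 26.64 V_SD + 2.61 = 0, giving V_SD = 0.114 V (the root below V_ov).
I_D = (2.61 − 0.114) / 11.4 = 0.219 mA.

I_D = 0.219 mA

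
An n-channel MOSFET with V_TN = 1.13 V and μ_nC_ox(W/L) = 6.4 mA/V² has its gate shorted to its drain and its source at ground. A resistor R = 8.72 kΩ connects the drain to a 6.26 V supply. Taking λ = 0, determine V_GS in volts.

V_GS = 1.54 V

With gate tied to drain, V_GS = V_DS ≥ V_GS − V_TN, so the device is in saturation.
KCL at the drain: ½ k_n (V_GS − V_TN)² = (V_DD − V_GS)/R.
Let x = V_GS − 1.13. Then 27.9 x² + x − 5.13 = 0, giving x = 0.411 V (positive root), so V_GS = 1.54 V.
I_D = (V_DD − V_GS)/R = (6.26 − 1.54) / 8.72 = 0.541 mA.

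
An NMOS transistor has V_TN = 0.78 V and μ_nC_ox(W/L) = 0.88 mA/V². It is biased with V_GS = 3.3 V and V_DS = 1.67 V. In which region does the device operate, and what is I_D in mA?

V_ov = V_GS − V_TN = 3.3 − 0.78 = 2.52 V.
Since V_DS = 1.67 V < V_ov = 2.52 V, the device is in the triode region.
I_D = k_n [V_ov · V_DS − ½ V_DS²] = 0.88 × [2.52 × 1.67 − 0.5 × 1.67²] = 2.48 mA.

Triode; I_D = 2.48 mA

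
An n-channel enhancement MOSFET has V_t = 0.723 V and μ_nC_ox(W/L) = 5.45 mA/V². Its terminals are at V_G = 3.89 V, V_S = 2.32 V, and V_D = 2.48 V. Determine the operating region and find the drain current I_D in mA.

V_GS = V_G − V_S = 3.89 − 2.32 = 1.57 V; V_DS = V_D − V_S = 2.48 − 2.32 = 0.16 V.
V_ov = V_GS − V_t = 1.57 − 0.723 = 0.847 V.
Since V_DS = 0.16 V < V_ov = 0.847 V, the device is in the triode region.
I_D = k_n [V_ov · V_DS − ½ V_DS²] = 5.45 × [0.847 × 0.16 − 0.5 × 0.16²] = 0.669 mA.

Triode; I_D = 0.669 mA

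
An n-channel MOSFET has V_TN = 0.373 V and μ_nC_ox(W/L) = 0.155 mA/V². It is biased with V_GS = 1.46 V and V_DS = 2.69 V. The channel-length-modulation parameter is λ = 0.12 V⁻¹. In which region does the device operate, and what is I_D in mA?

Saturation; I_D = 0.121 mA

V_ov = V_GS − V_TN = 1.46 − 0.373 = 1.09 V.
Since V_DS = 2.69 V ≥ V_ov = 1.09 V, the device is in saturation.
I_D = ½ k_n V_ov² (1 + λ V_DS) = 0.5 × 0.155 × 1.09² × (1 + 0.12 × 2.69) = 0.121 mA.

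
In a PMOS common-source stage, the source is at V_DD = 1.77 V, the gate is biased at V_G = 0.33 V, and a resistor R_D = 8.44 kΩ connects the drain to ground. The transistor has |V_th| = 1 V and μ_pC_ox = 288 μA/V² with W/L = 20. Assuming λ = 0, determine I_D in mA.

I_D = 0.199 mA

V_SG = V_DD − V_G = 1.77 − 0.33 = 1.44 V, so V_ov = 1.44 − 1 = 0.44 V.
k_p = μ_pC_ox · (W/L) = 5.76 mA/V².
Assume saturation: I_D = ½ k_p V_ov² = 0.5 × 5.76 × 0.44² = 0.558 mA, giving V_SD = V_DD − I_D R_D = 1.77 − 0.558 × 8.44 = -2.94 V.
But -2.94 V < V_ov = 0.44 V, so the device is actually in triode.
In triode I_D = k_p[V_ov V_SD − ½ V_SD²] and I_D = (V_DD − V_SD)/R_D. Equating: 24.3 V_SD² − 22.39 V_SD + 1.77 = 0, giving V_SD = 0.0873 V (the root below V_ov).
I_D = (1.77 − 0.0873) / 8.44 = 0.199 mA.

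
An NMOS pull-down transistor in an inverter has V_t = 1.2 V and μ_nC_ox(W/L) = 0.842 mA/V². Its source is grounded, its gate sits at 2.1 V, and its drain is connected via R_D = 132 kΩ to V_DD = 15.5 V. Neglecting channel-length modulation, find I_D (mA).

V_GS = V_G = 2.1 V, so V_ov = 2.1 − 1.2 = 0.9 V.
Assume saturation: I_D = ½ k_n V_ov² = 0.5 × 0.842 × 0.9² = 0.341 mA, giving V_DS = V_DD − I_D R_D = 15.5 − 0.341 × 132 = -29.5 V.
But -29.5 V < V_ov = 0.9 V, so the device is actually in triode.
In triode I_D = k_n[V_ov V_DS − ½ V_DS²] and I_D = (V_DD − V_DS)/R_D. Equating: 55.6 V_DS² − 101 V_DS + 15.5 = 0, giving V_DS = 0.169 V (the root below V_ov).
I_D = (15.5 − 0.169) / 132 = 0.116 mA.

I_D = 0.116 mA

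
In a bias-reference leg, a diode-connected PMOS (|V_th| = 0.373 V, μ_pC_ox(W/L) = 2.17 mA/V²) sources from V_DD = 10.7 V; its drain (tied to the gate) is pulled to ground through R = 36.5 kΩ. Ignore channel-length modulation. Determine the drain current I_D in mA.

With gate tied to drain, V_SG = V_SD ≥ V_SG − |V_th|, so the device is in saturation.
KCL at the drain: ½ k_p (V_SG − |V_th|)² = (V_DD − V_SG)/R.
Let x = V_SG − 0.373. Then 39.6 x² + x − 10.33 = 0, giving x = 0.498 V (positive root), so V_SG = 0.871 V.
I_D = (V_DD − V_SG)/R = (10.7 − 0.871) / 36.5 = 0.269 mA.

I_D = 0.269 mA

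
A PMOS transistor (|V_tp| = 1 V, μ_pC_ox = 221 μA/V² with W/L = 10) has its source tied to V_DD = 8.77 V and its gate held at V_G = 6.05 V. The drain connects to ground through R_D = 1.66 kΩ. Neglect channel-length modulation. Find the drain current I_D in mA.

I_D = 3.27 mA

V_SG = V_DD − V_G = 8.77 − 6.05 = 2.72 V, so V_ov = 2.72 − 1 = 1.72 V.
k_p = μ_pC_ox · (W/L) = 2.21 mA/V².
Assume saturation: I_D = ½ k_p V_ov² = 0.5 × 2.21 × 1.72² = 3.27 mA, giving V_SD = V_DD − I_D R_D = 8.77 − 3.27 × 1.66 = 3.34 V.
V_SD = 3.34 V ≥ V_ov = 1.72 V, confirming saturation.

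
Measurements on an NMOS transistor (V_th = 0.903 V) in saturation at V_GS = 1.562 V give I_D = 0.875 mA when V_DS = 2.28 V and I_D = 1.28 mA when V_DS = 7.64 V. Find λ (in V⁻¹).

With V_GS fixed, I_D ∝ (1 + λ V_DS) in saturation, so I_D2/I_D1 = (1 + λ V_DS2)/(1 + λ V_DS1).
1.28/0.875 = 1.463 = (1 + 7.64 λ)/(1 + 2.28 λ).
Solving: λ (I_D1 V_DS2 − I_D2 V_DS1) = I_D2 − I_D1, so λ = (1.28 − 0.875) / (0.875 × 7.64 − 1.28 × 2.28) = 0.405 / 3.77 = 0.108 V⁻¹.

λ = 0.108 V⁻¹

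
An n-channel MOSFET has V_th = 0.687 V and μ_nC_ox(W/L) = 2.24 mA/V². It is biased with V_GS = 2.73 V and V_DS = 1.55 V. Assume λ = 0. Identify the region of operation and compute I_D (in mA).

Triode; I_D = 4.40 mA

V_ov = V_GS − V_th = 2.73 − 0.687 = 2.04 V.
Since V_DS = 1.55 V < V_ov = 2.04 V, the device is in the triode region.
I_D = k_n [V_ov · V_DS − ½ V_DS²] = 2.24 × [2.04 × 1.55 − 0.5 × 1.55²] = 4.4 mA.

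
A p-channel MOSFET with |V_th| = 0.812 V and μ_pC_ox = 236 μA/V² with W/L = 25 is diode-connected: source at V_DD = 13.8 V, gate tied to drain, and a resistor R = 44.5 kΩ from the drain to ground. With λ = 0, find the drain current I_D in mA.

I_D = 0.285 mA

With gate tied to drain, V_SG = V_SD ≥ V_SG − |V_th|, so the device is in saturation.
k_p = μ_pC_ox · (W/L) = 5.9 mA/V².
KCL at the drain: ½ k_p (V_SG − |V_th|)² = (V_DD − V_SG)/R.
Let x = V_SG − 0.812. Then 131 x² + x − 12.99 = 0, giving x = 0.311 V (positive root), so V_SG = 1.12 V.
I_D = (V_DD − V_SG)/R = (13.8 − 1.12) / 44.5 = 0.285 mA.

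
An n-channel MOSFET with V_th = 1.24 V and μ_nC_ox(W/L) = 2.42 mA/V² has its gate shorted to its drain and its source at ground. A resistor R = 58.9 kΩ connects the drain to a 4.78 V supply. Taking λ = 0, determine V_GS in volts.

With gate tied to drain, V_GS = V_DS ≥ V_GS − V_th, so the device is in saturation.
KCL at the drain: ½ k_n (V_GS − V_th)² = (V_DD − V_GS)/R.
Let x = V_GS − 1.24. Then 71.3 x² + x − 3.54 = 0, giving x = 0.216 V (positive root), so V_GS = 1.46 V.
I_D = (V_DD − V_GS)/R = (4.78 − 1.46) / 58.9 = 0.0564 mA.

V_GS = 1.46 V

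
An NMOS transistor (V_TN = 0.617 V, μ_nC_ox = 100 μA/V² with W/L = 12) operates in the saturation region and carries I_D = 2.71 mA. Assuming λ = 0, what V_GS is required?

k_n = μ_nC_ox · (W/L) = 1.2 mA/V².
In saturation I_D = ½ k_n (V_GS − V_TN)², so V_GS − V_TN = √(2 I_D / k_n) = √(2 × 2.71 / 1.2) = 2.13 V.
V_GS = 0.617 + 2.13 = 2.74 V.

V_GS = 2.74 V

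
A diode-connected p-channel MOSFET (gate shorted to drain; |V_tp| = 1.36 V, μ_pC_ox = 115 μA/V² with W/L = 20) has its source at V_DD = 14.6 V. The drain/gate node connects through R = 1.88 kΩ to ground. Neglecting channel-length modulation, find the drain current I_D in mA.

I_D = 5.84 mA

With gate tied to drain, V_SG = V_SD ≥ V_SG − |V_tp|, so the device is in saturation.
k_p = μ_pC_ox · (W/L) = 2.3 mA/V².
KCL at the drain: ½ k_p (V_SG − |V_tp|)² = (V_DD − V_SG)/R.
Let x = V_SG − 1.36. Then 2.16 x² + x − 13.24 = 0, giving x = 2.25 V (positive root), so V_SG = 3.61 V.
I_D = (V_DD − V_SG)/R = (14.6 − 3.61) / 1.88 = 5.84 mA.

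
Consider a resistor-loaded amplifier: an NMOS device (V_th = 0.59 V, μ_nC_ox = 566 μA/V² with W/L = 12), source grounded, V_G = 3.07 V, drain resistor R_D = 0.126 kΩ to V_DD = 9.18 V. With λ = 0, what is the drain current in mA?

V_GS = V_G = 3.07 V, so V_ov = 3.07 − 0.59 = 2.48 V.
k_n = μ_nC_ox · (W/L) = 6.792 mA/V².
Assume saturation: I_D = ½ k_n V_ov² = 0.5 × 6.792 × 2.48² = 20.9 mA, giving V_DS = V_DD − I_D R_D = 9.18 − 20.9 × 0.126 = 6.55 V.
V_DS = 6.55 V ≥ V_ov = 2.48 V, confirming saturation.

I_D = 20.9 mA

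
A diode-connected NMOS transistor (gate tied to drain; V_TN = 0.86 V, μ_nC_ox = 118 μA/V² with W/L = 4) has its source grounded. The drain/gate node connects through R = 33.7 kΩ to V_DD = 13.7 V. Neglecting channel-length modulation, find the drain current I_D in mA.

With gate tied to drain, V_GS = V_DS ≥ V_GS − V_TN, so the device is in saturation.
k_n = μ_nC_ox · (W/L) = 0.472 mA/V².
KCL at the drain: ½ k_n (V_GS − V_TN)² = (V_DD − V_GS)/R.
Let x = V_GS − 0.86. Then 7.95 x² + x − 12.84 = 0, giving x = 1.21 V (positive root), so V_GS = 2.07 V.
I_D = (V_DD − V_GS)/R = (13.7 − 2.07) / 33.7 = 0.345 mA.

I_D = 0.345 mA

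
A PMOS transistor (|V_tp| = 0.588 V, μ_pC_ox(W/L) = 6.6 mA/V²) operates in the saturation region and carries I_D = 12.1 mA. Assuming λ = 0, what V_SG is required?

In saturation I_D = ½ k_p (V_SG − |V_tp|)², so V_SG − |V_tp| = √(2 I_D / k_p) = √(2 × 12.1 / 6.6) = 1.91 V.
V_SG = 0.588 + 1.91 = 2.5 V.

V_SG = 2.50 V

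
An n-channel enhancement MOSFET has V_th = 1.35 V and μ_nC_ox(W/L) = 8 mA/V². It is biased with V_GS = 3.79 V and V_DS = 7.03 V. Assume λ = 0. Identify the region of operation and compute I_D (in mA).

Saturation; I_D = 23.8 mA

V_ov = V_GS − V_th = 3.79 − 1.35 = 2.44 V.
Since V_DS = 7.03 V ≥ V_ov = 2.44 V, the device is in saturation.
I_D = ½ k_n V_ov² = 0.5 × 8 × 2.44² = 23.8 mA.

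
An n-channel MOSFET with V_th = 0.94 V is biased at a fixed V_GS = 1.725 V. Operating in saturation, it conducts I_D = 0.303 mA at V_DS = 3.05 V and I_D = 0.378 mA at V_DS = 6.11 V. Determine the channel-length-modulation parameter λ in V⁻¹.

With V_GS fixed, I_D ∝ (1 + λ V_DS) in saturation, so I_D2/I_D1 = (1 + λ V_DS2)/(1 + λ V_DS1).
0.378/0.303 = 1.248 = (1 + 6.11 λ)/(1 + 3.05 λ).
Solving: λ (I_D1 V_DS2 − I_D2 V_DS1) = I_D2 − I_D1, so λ = (0.378 − 0.303) / (0.303 × 6.11 − 0.378 × 3.05) = 0.075 / 0.698 = 0.107 V⁻¹.

λ = 0.107 V⁻¹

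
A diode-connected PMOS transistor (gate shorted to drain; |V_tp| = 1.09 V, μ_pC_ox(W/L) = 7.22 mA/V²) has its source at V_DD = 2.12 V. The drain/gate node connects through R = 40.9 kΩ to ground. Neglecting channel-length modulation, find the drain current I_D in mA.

With gate tied to drain, V_SG = V_SD ≥ V_SG − |V_tp|, so the device is in saturation.
KCL at the drain: ½ k_p (V_SG − |V_tp|)² = (V_DD − V_SG)/R.
Let x = V_SG − 1.09. Then 148 x² + x − 1.03 = 0, giving x = 0.0802 V (positive root), so V_SG = 1.17 V.
I_D = (V_DD − V_SG)/R = (2.12 − 1.17) / 40.9 = 0.0232 mA.

I_D = 0.0232 mA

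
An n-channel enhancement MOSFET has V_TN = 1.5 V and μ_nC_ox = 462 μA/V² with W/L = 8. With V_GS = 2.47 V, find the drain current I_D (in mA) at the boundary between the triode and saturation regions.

At the boundary V_DS = V_ov = V_GS − V_TN = 2.47 − 1.5 = 0.97 V.
k_n = μ_nC_ox · (W/L) = 3.696 mA/V².
I_D = ½ k_n V_ov² = 0.5 × 3.696 × 0.97² = 1.74 mA.

I_D = 1.74 mA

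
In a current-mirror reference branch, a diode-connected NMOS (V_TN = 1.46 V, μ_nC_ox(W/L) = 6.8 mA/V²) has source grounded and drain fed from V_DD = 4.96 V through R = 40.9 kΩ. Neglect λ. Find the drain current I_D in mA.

I_D = 0.0818 mA

With gate tied to drain, V_GS = V_DS ≥ V_GS − V_TN, so the device is in saturation.
KCL at the drain: ½ k_n (V_GS − V_TN)² = (V_DD − V_GS)/R.
Let x = V_GS − 1.46. Then 139 x² + x − 3.5 = 0, giving x = 0.155 V (positive root), so V_GS = 1.62 V.
I_D = (V_DD − V_GS)/R = (4.96 − 1.62) / 40.9 = 0.0818 mA.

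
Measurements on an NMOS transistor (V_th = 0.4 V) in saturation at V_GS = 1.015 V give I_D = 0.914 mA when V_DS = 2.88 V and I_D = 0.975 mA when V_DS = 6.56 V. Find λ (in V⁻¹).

With V_GS fixed, I_D ∝ (1 + λ V_DS) in saturation, so I_D2/I_D1 = (1 + λ V_DS2)/(1 + λ V_DS1).
0.975/0.914 = 1.067 = (1 + 6.56 λ)/(1 + 2.88 λ).
Solving: λ (I_D1 V_DS2 − I_D2 V_DS1) = I_D2 − I_D1, so λ = (0.975 − 0.914) / (0.914 × 6.56 − 0.975 × 2.88) = 0.061 / 3.19 = 0.0191 V⁻¹.

λ = 0.0191 V⁻¹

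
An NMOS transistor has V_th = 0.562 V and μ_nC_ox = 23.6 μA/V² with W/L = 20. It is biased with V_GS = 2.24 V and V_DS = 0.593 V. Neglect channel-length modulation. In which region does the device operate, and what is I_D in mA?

Triode; I_D = 0.387 mA

k_n = μ_nC_ox · (W/L) = 0.472 mA/V².
V_ov = V_GS − V_th = 2.24 − 0.562 = 1.68 V.
Since V_DS = 0.593 V < V_ov = 1.68 V, the device is in the triode region.
I_D = k_n [V_ov · V_DS − ½ V_DS²] = 0.472 × [1.68 × 0.593 − 0.5 × 0.593²] = 0.387 mA.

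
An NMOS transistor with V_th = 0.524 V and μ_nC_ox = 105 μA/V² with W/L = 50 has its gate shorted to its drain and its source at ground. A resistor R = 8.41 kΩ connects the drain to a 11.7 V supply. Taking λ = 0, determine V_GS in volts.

V_GS = 1.21 V

With gate tied to drain, V_GS = V_DS ≥ V_GS − V_th, so the device is in saturation.
k_n = μ_nC_ox · (W/L) = 5.25 mA/V².
KCL at the drain: ½ k_n (V_GS − V_th)² = (V_DD − V_GS)/R.
Let x = V_GS − 0.524. Then 22.1 x² + x − 11.18 = 0, giving x = 0.689 V (positive root), so V_GS = 1.21 V.
I_D = (V_DD − V_GS)/R = (11.7 − 1.21) / 8.41 = 1.25 mA.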